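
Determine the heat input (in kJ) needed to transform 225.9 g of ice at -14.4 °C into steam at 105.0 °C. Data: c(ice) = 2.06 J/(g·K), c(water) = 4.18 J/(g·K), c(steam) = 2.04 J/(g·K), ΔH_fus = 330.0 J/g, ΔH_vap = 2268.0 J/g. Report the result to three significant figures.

q = 690 kJ

q1 (heat ice -14.4→0.0 °C): 225.9 × 2.06 × 14.4 = 6701 J
q2 (melt at 0 °C): 225.9 × 330.0 = 74547 J
q3 (heat water 0.0→100.0 °C): 225.9 × 4.18 × 100.0 = 94426 J
q4 (vaporize at 100 °C): 225.9 × 2268.0 = 512341 J
q5 (heat steam 100.0→105.0 °C): 225.9 × 2.04 × 5.0 = 2304 J
Total: 6701 + 74547 + 94426 + 512341 + 2304 = 690319 J = 690 kJ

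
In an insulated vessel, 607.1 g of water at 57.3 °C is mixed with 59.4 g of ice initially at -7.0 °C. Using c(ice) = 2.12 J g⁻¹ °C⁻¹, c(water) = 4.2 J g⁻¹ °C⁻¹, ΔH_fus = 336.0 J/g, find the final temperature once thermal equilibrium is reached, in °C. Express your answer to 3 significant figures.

T_f = 44.7 °C

Heat to bring ice to 0 °C and melt it: q₁ = 59.4×2.12×7.0 + 59.4×336.0 = 20840 J
Heat the water can supply cooling to 0 °C: 607.1×4.2×57.3 = 146105 J > q₁, so all ice melts.
Energy balance: 607.1×4.2×(57.3 − T) = 20840 + 59.4×4.2×(T − 0)
2549.82(57.3 − T) = 20840 + 249.48 T
146105 − 20840 = 2799.30 T
T = 125265 / 2799.30 = 44.749 °C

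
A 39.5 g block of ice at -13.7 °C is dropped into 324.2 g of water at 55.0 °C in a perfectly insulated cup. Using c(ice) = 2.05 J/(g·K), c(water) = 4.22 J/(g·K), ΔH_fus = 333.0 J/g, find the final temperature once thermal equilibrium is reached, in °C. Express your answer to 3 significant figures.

T_f = 39.7 °C

Heat to bring ice to 0 °C and melt it: q₁ = 39.5×2.05×13.7 + 39.5×333.0 = 14263 J
Heat the water can supply cooling to 0 °C: 324.2×4.22×55.0 = 75246.8 J > q₁, so all ice melts.
Energy balance: 324.2×4.22×(55.0 − T) = 14263 + 39.5×4.22×(T − 0)
1368.124(55.0 − T) = 14263 + 166.69 T
75246.8 − 14263 = 1534.814 T
T = 60983.8 / 1534.814 = 39.73 °C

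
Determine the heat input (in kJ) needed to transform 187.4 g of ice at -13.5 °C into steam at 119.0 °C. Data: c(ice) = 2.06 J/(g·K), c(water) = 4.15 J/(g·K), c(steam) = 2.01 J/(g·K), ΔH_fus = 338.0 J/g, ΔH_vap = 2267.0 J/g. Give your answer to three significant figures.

q1 (heat ice -13.5→0.0 °C): 187.4 × 2.06 × 13.5 = 5212 J
q2 (melt at 0 °C): 187.4 × 338.0 = 63341 J
q3 (heat water 0.0→100.0 °C): 187.4 × 4.15 × 100.0 = 77771 J
q4 (vaporize at 100 °C): 187.4 × 2267.0 = 424836 J
q5 (heat steam 100.0→119.0 °C): 187.4 × 2.01 × 19.0 = 7157 J
Total: 5212 + 63341 + 77771 + 424836 + 7157 = 578317 J = 578 kJ

q = 578 kJ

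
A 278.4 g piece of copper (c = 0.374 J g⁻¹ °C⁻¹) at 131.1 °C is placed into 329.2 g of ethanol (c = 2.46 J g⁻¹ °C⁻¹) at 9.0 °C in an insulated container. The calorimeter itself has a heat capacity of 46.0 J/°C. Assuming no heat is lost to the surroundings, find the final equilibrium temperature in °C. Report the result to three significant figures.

Heat lost by copper = heat gained by ethanol + calorimeter.
(278.4)(0.374)(131.1 − T) = [(329.2)(2.46) + 46.0](T − 9.0)
104.1216 (131.1 − T) = 855.832 (T − 9.0)
13650 − 104.1216 T = 855.832 T − 7702.5
21352.5 = 959.9536 T
T = 22.24 °C

T_f = 22.2 °C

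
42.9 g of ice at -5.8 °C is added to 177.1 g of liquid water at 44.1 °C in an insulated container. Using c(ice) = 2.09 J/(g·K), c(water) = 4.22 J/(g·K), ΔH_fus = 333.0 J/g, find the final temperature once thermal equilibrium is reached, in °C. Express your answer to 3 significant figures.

T_f = 19.6 °C

Heat to bring ice to 0 °C and melt it: q₁ = 42.9×2.09×5.8 + 42.9×333.0 = 14806 J
Heat the water can supply cooling to 0 °C: 177.1×4.22×44.1 = 32958.7 J > q₁, so all ice melts.
Energy balance: 177.1×4.22×(44.1 − T) = 14806 + 42.9×4.22×(T − 0)
747.362(44.1 − T) = 14806 + 181.038 T
32958.7 − 14806 = 928.400 T
T = 18152.7 / 928.400 = 19.55 °C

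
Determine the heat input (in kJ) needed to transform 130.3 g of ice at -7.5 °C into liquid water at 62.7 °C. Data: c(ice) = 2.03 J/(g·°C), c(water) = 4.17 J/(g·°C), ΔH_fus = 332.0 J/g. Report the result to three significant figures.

q1 (heat ice -7.5→0.0 °C): 130.3 × 2.03 × 7.5 = 1984 J
q2 (melt at 0 °C): 130.3 × 332.0 = 43260 J
q3 (heat water 0.0→62.7 °C): 130.3 × 4.17 × 62.7 = 34068 J
Total: 1984 + 43260 + 34068 = 79312 J = 79.3 kJ

q = 79.3 kJ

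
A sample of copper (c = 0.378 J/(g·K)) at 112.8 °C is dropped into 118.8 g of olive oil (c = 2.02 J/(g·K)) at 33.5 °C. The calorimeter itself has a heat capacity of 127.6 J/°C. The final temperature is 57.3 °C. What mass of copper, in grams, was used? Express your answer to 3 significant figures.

m = 417 g

q_gained = (118.8 × 2.02 + 127.6) × (57.3 − 33.5) = 8748 J
q_lost = m × 0.378 × (112.8 − 57.3) = 20.979 m
m = 8748 / 20.979 = 417 g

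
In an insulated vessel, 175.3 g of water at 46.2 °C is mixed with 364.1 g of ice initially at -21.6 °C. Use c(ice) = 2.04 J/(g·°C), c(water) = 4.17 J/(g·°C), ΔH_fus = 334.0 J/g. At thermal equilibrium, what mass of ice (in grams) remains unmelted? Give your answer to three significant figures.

Heat to warm all ice to 0 °C: 364.1×2.04×21.6 = 16044 J
Heat released by water cooling to 0 °C: 175.3×4.17×46.2 = 33772 J
33772 J < 16044 + 364.1×334.0 = 137653.4 J, so not all ice melts; final T = 0 °C.
Heat left for melting: 33772 − 16044 = 17728 J
Mass melted = 17728 / 334.0 = 53.08 g
Ice remaining = 364.1 − 53.08 = 311.02 g

m_ice remaining = 311 g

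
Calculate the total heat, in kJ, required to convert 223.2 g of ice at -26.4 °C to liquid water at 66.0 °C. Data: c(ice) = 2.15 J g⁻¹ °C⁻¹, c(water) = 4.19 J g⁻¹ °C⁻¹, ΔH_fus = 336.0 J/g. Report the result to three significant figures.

q1 (heat ice -26.4→0.0 °C): 223.2 × 2.15 × 26.4 = 12669 J
q2 (melt at 0 °C): 223.2 × 336.0 = 74995 J
q3 (heat water 0.0→66.0 °C): 223.2 × 4.19 × 66.0 = 61724 J
Total: 12669 + 74995 + 61724 = 149388 J = 149 kJ

q = 149 kJ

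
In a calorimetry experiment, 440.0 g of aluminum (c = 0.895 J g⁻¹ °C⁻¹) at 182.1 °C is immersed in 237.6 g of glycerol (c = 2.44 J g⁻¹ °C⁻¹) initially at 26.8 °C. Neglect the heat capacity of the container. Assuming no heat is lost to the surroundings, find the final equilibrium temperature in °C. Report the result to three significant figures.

T_f = 89.6 °C

Heat lost by aluminum = heat gained by glycerol.
(440.0)(0.895)(182.1 − T) = (237.6)(2.44)(T − 26.8)
393.8 (182.1 − T) = 579.744 (T − 26.8)
71711 − 393.8 T = 579.744 T − 15537
87248 = 973.544 T
T = 89.62 °C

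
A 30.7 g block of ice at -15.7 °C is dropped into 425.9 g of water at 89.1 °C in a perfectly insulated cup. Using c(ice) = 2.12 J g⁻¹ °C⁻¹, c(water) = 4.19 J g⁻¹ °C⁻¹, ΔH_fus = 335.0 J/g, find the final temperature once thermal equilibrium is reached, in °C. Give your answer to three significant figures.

T_f = 77.2 °C

Heat to bring ice to 0 °C and melt it: q₁ = 30.7×2.12×15.7 + 30.7×335.0 = 11306 J
Heat the water can supply cooling to 0 °C: 425.9×4.19×89.1 = 159001 J > q₁, so all ice melts.
Energy balance: 425.9×4.19×(89.1 − T) = 11306 + 30.7×4.19×(T − 0)
1784.521(89.1 − T) = 11306 + 128.633 T
159001 − 11306 = 1913.154 T
T = 147695 / 1913.154 = 77.20 °C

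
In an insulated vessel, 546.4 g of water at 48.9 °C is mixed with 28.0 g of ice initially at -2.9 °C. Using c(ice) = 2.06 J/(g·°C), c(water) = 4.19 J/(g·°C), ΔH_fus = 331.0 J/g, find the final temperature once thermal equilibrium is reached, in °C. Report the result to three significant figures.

T_f = 42.6 °C

Heat to bring ice to 0 °C and melt it: q₁ = 28.0×2.06×2.9 + 28.0×331.0 = 9435.3 J
Heat the water can supply cooling to 0 °C: 546.4×4.19×48.9 = 111952 J > q₁, so all ice melts.
Energy balance: 546.4×4.19×(48.9 − T) = 9435.3 + 28.0×4.19×(T − 0)
2289.416(48.9 − T) = 9435.3 + 117.32 T
111952 − 9435.3 = 2406.736 T
T = 102516.7 / 2406.736 = 42.60 °C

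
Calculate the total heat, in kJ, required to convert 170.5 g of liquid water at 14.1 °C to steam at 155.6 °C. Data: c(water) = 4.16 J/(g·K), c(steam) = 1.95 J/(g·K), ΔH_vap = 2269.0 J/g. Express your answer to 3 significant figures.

q = 466 kJ

q1 (heat water 14.1→100.0 °C): 170.5 × 4.16 × 85.9 = 60927 J
q2 (vaporize at 100 °C): 170.5 × 2269.0 = 386865 J
q3 (heat steam 100.0→155.6 °C): 170.5 × 1.95 × 55.6 = 18486 J
Total: 60927 + 386865 + 18486 = 466278 J = 466 kJ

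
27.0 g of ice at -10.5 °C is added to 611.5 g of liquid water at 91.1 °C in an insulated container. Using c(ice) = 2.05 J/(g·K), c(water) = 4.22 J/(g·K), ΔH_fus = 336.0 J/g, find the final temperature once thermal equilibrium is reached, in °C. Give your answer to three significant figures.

Heat to bring ice to 0 °C and melt it: q₁ = 27.0×2.05×10.5 + 27.0×336.0 = 9653.2 J
Heat the water can supply cooling to 0 °C: 611.5×4.22×91.1 = 235086 J > q₁, so all ice melts.
Energy balance: 611.5×4.22×(91.1 − T) = 9653.2 + 27.0×4.22×(T − 0)
2580.53(91.1 − T) = 9653.2 + 113.94 T
235086 − 9653.2 = 2694.47 T
T = 225432.8 / 2694.47 = 83.66 °C

T_f = 83.7 °C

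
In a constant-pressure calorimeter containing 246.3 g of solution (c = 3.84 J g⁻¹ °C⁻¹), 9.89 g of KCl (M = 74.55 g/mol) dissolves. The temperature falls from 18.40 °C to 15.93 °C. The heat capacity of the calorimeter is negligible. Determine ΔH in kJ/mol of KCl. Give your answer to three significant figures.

ΔH = 17.6 kJ/mol

|ΔT| = |15.93 − 18.40| = 2.47 °C
|q_surr| = (246.3 × 3.84) × 2.47 = 945.792 × 2.47 = 2336 J
n(KCl) = 9.89 / 74.55 = 0.1327 mol
Temperature fell, so q_rxn = +|q_surr| = 2.336 kJ
ΔH = q_rxn / n = 17.60 kJ/mol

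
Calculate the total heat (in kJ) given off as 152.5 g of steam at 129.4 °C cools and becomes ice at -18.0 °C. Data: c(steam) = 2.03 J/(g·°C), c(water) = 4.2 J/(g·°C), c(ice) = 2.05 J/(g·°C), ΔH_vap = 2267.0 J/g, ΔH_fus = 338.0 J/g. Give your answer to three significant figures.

q = 476 kJ

q1 (cool steam 129.4→100 °C): 152.5 × 2.03 × 29.4 = 9102 J
q2 (condense at 100 °C): 152.5 × 2267.0 = 345718 J
q3 (cool water 100→0 °C): 152.5 × 4.2 × 100.0 = 64050 J
q4 (freeze at 0 °C): 152.5 × 338.0 = 51545 J
q5 (cool ice 0→-18.0 °C): 152.5 × 2.05 × 18.0 = 5627 J
Total: 9102 + 345718 + 64050 + 51545 + 5627 = 476042 J = 476 kJ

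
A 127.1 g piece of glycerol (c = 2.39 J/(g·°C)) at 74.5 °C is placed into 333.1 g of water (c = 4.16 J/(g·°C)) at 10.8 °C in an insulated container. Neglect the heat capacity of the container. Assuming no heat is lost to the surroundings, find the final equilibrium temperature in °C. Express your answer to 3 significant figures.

T_f = 22.3 °C

Heat lost by glycerol = heat gained by water.
(127.1)(2.39)(74.5 − T) = (333.1)(4.16)(T − 10.8)
303.769 (74.5 − T) = 1385.696 (T − 10.8)
22631 − 303.769 T = 1385.696 T − 14966
37597 = 1689.465 T
T = 22.25 °C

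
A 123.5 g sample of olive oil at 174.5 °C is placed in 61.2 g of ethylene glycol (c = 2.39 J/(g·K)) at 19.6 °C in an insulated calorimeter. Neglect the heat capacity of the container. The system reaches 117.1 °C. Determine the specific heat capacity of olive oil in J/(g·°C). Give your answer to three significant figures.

c = 2.01 J/(g·°C)

q_gained = (61.2 × 2.39) × (117.1 − 19.6) = 14260 J
q_lost = 123.5 × c × (174.5 − 117.1) = 7088.9 c
Set equal: c = 14260 / 7088.9 = 2.01 J/(g·°C)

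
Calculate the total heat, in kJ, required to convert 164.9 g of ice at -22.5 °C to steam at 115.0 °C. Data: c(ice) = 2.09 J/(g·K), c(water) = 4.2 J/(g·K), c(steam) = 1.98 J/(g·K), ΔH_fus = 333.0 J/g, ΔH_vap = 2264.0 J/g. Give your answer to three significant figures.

q = 510 kJ

q1 (heat ice -22.5→0.0 °C): 164.9 × 2.09 × 22.5 = 7754 J
q2 (melt at 0 °C): 164.9 × 333.0 = 54912 J
q3 (heat water 0.0→100.0 °C): 164.9 × 4.2 × 100.0 = 69258 J
q4 (vaporize at 100 °C): 164.9 × 2264.0 = 373334 J
q5 (heat steam 100.0→115.0 °C): 164.9 × 1.98 × 15.0 = 4898 J
Total: 7754 + 54912 + 69258 + 373334 + 4898 = 510156 J = 510 kJ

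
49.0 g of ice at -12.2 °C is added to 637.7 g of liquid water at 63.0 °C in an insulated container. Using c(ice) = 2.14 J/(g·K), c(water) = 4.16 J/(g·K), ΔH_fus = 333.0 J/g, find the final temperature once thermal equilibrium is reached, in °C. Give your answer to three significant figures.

T_f = 52.3 °C

Heat to bring ice to 0 °C and melt it: q₁ = 49.0×2.14×12.2 + 49.0×333.0 = 17596 J
Heat the water can supply cooling to 0 °C: 637.7×4.16×63.0 = 167128 J > q₁, so all ice melts.
Energy balance: 637.7×4.16×(63.0 − T) = 17596 + 49.0×4.16×(T − 0)
2652.832(63.0 − T) = 17596 + 203.84 T
167128 − 17596 = 2856.672 T
T = 149532 / 2856.672 = 52.34 °C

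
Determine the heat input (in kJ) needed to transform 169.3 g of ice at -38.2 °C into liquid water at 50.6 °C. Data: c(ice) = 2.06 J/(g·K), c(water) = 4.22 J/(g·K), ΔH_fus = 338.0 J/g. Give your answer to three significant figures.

q1 (heat ice -38.2→0.0 °C): 169.3 × 2.06 × 38.2 = 13323 J
q2 (melt at 0 °C): 169.3 × 338.0 = 57223 J
q3 (heat water 0.0→50.6 °C): 169.3 × 4.22 × 50.6 = 36151 J
Total: 13323 + 57223 + 36151 = 106697 J = 107 kJ

q = 107 kJ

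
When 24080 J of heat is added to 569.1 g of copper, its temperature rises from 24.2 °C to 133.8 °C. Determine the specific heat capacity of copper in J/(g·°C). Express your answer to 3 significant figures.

c = q / (m ΔT) = 24080 / (569.1 × 109.6)
c = 24080 / 62373.36 = 0.386 J/(g·°C)

c = 0.386 J/(g·°C)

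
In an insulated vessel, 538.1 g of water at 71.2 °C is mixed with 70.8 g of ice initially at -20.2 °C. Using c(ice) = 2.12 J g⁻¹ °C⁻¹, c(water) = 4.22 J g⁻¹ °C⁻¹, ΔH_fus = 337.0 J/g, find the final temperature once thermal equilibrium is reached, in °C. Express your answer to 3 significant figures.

T_f = 52.5 °C

Heat to bring ice to 0 °C and melt it: q₁ = 70.8×2.12×20.2 + 70.8×337.0 = 26892 J
Heat the water can supply cooling to 0 °C: 538.1×4.22×71.2 = 161680 J > q₁, so all ice melts.
Energy balance: 538.1×4.22×(71.2 − T) = 26892 + 70.8×4.22×(T − 0)
2270.782(71.2 − T) = 26892 + 298.776 T
161680 − 26892 = 2569.558 T
T = 134788 / 2569.558 = 52.46 °C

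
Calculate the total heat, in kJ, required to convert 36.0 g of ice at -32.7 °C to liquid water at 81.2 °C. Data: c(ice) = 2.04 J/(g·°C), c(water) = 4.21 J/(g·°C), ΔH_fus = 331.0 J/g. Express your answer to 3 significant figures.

q1 (heat ice -32.7→0.0 °C): 36.0 × 2.04 × 32.7 = 2401 J
q2 (melt at 0 °C): 36.0 × 331.0 = 11916 J
q3 (heat water 0.0→81.2 °C): 36.0 × 4.21 × 81.2 = 12307 J
Total: 2401 + 11916 + 12307 = 26624 J = 26.6 kJ

q = 26.6 kJ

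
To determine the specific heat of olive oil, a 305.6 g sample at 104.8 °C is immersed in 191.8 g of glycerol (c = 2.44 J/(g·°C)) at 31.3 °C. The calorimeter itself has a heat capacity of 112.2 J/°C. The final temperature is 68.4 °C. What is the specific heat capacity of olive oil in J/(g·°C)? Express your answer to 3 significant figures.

c = 1.94 J/(g·°C)

q_gained = (191.8 × 2.44 + 112.2) × (68.4 − 31.3) = 21530 J
q_lost = 305.6 × c × (104.8 − 68.4) = 11123.84 c
Set equal: c = 21530 / 11123.84 = 1.94 J/(g·°C)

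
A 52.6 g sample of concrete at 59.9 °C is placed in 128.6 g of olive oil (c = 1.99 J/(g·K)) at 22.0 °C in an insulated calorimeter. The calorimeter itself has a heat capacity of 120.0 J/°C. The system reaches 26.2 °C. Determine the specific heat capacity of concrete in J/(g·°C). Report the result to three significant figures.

c = 0.891 J/(g·°C)

q_gained = (128.6 × 1.99 + 120.0) × (26.2 − 22.0) = 1579 J
q_lost = 52.6 × c × (59.9 − 26.2) = 1772.62 c
Set equal: c = 1579 / 1772.62 = 0.891 J/(g·°C)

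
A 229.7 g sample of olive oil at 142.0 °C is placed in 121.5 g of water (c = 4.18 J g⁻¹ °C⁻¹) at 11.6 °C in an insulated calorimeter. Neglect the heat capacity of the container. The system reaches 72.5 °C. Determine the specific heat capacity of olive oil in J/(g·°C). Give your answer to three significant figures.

c = 1.94 J/(g·°C)

q_gained = (121.5 × 4.18) × (72.5 − 11.6) = 30930 J
q_lost = 229.7 × c × (142.0 − 72.5) = 15964.15 c
Set equal: c = 30930 / 15964.15 = 1.94 J/(g·°C)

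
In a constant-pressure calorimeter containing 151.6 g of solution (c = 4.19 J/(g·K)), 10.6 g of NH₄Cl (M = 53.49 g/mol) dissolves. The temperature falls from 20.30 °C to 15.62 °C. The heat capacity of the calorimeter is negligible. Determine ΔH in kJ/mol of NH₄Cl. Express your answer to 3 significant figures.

|ΔT| = |15.62 − 20.30| = 4.68 °C
|q_surr| = (151.6 × 4.19) × 4.68 = 635.204 × 4.68 = 2973 J
n(NH₄Cl) = 10.6 / 53.49 = 0.1982 mol
Temperature fell, so q_rxn = +|q_surr| = 2.973 kJ
ΔH = q_rxn / n = 15.00 kJ/mol

ΔH = 15.0 kJ/mol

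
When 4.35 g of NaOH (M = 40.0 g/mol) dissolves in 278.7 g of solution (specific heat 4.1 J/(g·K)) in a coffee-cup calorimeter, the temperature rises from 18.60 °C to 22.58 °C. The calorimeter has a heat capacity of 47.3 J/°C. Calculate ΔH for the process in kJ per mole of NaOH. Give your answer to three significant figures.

|ΔT| = |22.58 − 18.60| = 3.98 °C
|q_surr| = (278.7 × 4.1 + 47.3) × 3.98 = 1189.97 × 3.98 = 4736.1 J
n(NaOH) = 4.35 / 40.0 = 0.10875 mol
Temperature rose, so q_rxn = −|q_surr| = -4.7361 kJ
ΔH = q_rxn / n = -43.55 kJ/mol

ΔH = -43.6 kJ/mol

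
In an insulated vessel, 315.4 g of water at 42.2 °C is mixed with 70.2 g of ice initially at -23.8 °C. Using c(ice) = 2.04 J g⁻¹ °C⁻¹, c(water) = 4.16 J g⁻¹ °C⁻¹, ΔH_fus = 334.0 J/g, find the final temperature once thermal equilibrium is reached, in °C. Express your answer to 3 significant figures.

Heat to bring ice to 0 °C and melt it: q₁ = 70.2×2.04×23.8 + 70.2×334.0 = 26855 J
Heat the water can supply cooling to 0 °C: 315.4×4.16×42.2 = 55369.1 J > q₁, so all ice melts.
Energy balance: 315.4×4.16×(42.2 − T) = 26855 + 70.2×4.16×(T − 0)
1312.064(42.2 − T) = 26855 + 292.032 T
55369.1 − 26855 = 1604.096 T
T = 28514.1 / 1604.096 = 17.78 °C

T_f = 17.8 °C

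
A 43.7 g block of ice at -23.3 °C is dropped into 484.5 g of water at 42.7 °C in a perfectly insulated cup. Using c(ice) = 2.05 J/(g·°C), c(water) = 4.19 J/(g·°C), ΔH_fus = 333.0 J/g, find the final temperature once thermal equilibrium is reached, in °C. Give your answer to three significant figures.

Heat to bring ice to 0 °C and melt it: q₁ = 43.7×2.05×23.3 + 43.7×333.0 = 16639 J
Heat the water can supply cooling to 0 °C: 484.5×4.19×42.7 = 86683.3 J > q₁, so all ice melts.
Energy balance: 484.5×4.19×(42.7 − T) = 16639 + 43.7×4.19×(T − 0)
2030.055(42.7 − T) = 16639 + 183.103 T
86683.3 − 16639 = 2213.158 T
T = 70044.3 / 2213.158 = 31.649 °C

T_f = 31.6 °C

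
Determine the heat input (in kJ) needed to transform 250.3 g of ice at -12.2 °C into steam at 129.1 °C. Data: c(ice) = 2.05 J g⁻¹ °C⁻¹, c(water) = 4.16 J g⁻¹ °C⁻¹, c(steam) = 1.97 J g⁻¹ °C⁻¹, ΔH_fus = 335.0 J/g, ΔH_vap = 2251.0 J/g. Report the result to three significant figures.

q = 772 kJ

q1 (heat ice -12.2→0.0 °C): 250.3 × 2.05 × 12.2 = 6260 J
q2 (melt at 0 °C): 250.3 × 335.0 = 83851 J
q3 (heat water 0.0→100.0 °C): 250.3 × 4.16 × 100.0 = 104125 J
q4 (vaporize at 100 °C): 250.3 × 2251.0 = 563425 J
q5 (heat steam 100.0→129.1 °C): 250.3 × 1.97 × 29.1 = 14349 J
Total: 6260 + 83851 + 104125 + 563425 + 14349 = 772010 J = 772 kJ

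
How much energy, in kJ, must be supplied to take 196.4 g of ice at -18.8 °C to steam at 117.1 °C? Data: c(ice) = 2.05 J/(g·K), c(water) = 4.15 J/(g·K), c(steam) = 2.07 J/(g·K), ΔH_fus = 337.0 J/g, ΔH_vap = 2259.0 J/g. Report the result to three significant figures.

q = 606 kJ

q1 (heat ice -18.8→0.0 °C): 196.4 × 2.05 × 18.8 = 7569 J
q2 (melt at 0 °C): 196.4 × 337.0 = 66187 J
q3 (heat water 0.0→100.0 °C): 196.4 × 4.15 × 100.0 = 81506 J
q4 (vaporize at 100 °C): 196.4 × 2259.0 = 443668 J
q5 (heat steam 100.0→117.1 °C): 196.4 × 2.07 × 17.1 = 6952 J
Total: 7569 + 66187 + 81506 + 443668 + 6952 = 605882 J = 606 kJ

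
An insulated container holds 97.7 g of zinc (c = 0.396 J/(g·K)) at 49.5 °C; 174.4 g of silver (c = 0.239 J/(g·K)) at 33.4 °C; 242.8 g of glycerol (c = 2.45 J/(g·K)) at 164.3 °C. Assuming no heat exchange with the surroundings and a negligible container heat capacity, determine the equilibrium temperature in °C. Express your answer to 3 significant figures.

Σ mᵢcᵢ(T − Tᵢ) = 0  ⇒  T = Σ mᵢcᵢTᵢ / Σ mᵢcᵢ
Σ mᵢcᵢ = 97.7×0.396 + 174.4×0.239 + 242.8×2.45 = 675.2308
Σ mᵢcᵢTᵢ = 38.6892×49.5 + 41.6816×33.4 + 594.86×164.3 = 101040
T = 101040 / 675.2308 = 149.6 °C

T_f = 150 °C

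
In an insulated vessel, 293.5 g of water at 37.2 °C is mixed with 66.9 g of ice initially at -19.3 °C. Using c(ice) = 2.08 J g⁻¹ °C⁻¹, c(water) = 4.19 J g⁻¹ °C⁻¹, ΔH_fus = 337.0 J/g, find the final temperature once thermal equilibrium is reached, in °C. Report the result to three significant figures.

Heat to bring ice to 0 °C and melt it: q₁ = 66.9×2.08×19.3 + 66.9×337.0 = 25231 J
Heat the water can supply cooling to 0 °C: 293.5×4.19×37.2 = 45747.3 J > q₁, so all ice melts.
Energy balance: 293.5×4.19×(37.2 − T) = 25231 + 66.9×4.19×(T − 0)
1229.765(37.2 − T) = 25231 + 280.311 T
45747.3 − 25231 = 1510.076 T
T = 20516.3 / 1510.076 = 13.59 °C

T_f = 13.6 °C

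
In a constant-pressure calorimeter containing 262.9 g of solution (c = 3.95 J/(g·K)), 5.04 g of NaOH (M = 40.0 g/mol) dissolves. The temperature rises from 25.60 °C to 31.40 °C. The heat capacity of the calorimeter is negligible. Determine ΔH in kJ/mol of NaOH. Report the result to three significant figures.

ΔH = -47.8 kJ/mol

|ΔT| = |31.40 − 25.60| = 5.80 °C
|q_surr| = (262.9 × 3.95) × 5.80 = 1038.455 × 5.80 = 6023 J
n(NaOH) = 5.04 / 40.0 = 0.1260 mol
Temperature rose, so q_rxn = −|q_surr| = -6.023 kJ
ΔH = q_rxn / n = -47.80 kJ/mol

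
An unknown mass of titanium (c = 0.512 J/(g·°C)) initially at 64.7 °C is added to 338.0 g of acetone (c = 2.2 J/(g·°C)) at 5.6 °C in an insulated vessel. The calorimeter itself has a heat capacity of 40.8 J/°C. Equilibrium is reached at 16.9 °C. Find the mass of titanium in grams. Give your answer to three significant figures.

m = 362 g

q_gained = (338.0 × 2.2 + 40.8) × (16.9 − 5.6) = 8864 J
q_lost = m × 0.512 × (64.7 − 16.9) = 24.4736 m
m = 8864 / 24.4736 = 362 g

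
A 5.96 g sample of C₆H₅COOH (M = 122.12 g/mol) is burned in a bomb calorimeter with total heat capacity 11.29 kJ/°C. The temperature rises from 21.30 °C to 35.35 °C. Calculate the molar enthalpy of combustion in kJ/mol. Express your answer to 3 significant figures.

ΔT = 35.35 − 21.30 = 14.05 °C
q_cal = C_cal × ΔT = 11.29 × 14.05 = 158.6245 kJ
n = 5.96 / 122.12 = 0.04880 mol
q_rxn = −q_cal = -158.6245 kJ
ΔH = -158.6245 / 0.04880 = -3251 kJ/mol

ΔH = -3250 kJ/mol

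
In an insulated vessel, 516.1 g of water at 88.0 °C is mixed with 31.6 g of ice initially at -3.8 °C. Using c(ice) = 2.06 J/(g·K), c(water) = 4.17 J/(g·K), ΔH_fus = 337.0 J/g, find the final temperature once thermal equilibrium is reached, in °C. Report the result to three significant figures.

T_f = 78.2 °C

Heat to bring ice to 0 °C and melt it: q₁ = 31.6×2.06×3.8 + 31.6×337.0 = 10897 J
Heat the water can supply cooling to 0 °C: 516.1×4.17×88.0 = 189388 J > q₁, so all ice melts.
Energy balance: 516.1×4.17×(88.0 − T) = 10897 + 31.6×4.17×(T − 0)
2152.137(88.0 − T) = 10897 + 131.772 T
189388 − 10897 = 2283.909 T
T = 178491 / 2283.909 = 78.15 °C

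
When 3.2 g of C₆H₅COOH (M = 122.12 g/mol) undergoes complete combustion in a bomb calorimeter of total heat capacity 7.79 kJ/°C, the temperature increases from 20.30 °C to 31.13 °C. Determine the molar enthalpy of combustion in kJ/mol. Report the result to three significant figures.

ΔH = -3220 kJ/mol

ΔT = 31.13 − 20.30 = 10.83 °C
q_cal = C_cal × ΔT = 7.79 × 10.83 = 84.3657 kJ
n = 3.2 / 122.12 = 0.02620 mol
q_rxn = −q_cal = -84.3657 kJ
ΔH = -84.3657 / 0.02620 = -3220 kJ/mol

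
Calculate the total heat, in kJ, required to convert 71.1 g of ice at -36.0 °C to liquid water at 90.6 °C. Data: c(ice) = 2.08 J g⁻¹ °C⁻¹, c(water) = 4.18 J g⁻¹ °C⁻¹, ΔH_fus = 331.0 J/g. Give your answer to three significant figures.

q = 55.8 kJ

q1 (heat ice -36.0→0.0 °C): 71.1 × 2.08 × 36.0 = 5324 J
q2 (melt at 0 °C): 71.1 × 331.0 = 23534 J
q3 (heat water 0.0→90.6 °C): 71.1 × 4.18 × 90.6 = 26926 J
Total: 5324 + 23534 + 26926 = 55784 J = 55.8 kJ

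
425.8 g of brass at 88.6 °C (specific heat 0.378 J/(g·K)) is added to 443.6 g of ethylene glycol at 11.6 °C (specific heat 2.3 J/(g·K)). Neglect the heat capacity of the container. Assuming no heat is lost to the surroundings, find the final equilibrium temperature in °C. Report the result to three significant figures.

T_f = 22.1 °C

Heat lost by brass = heat gained by ethylene glycol.
(425.8)(0.378)(88.6 − T) = (443.6)(2.3)(T − 11.6)
160.9524 (88.6 − T) = 1020.28 (T − 11.6)
14260 − 160.9524 T = 1020.28 T − 11835
26095 = 1181.2324 T
T = 22.09 °C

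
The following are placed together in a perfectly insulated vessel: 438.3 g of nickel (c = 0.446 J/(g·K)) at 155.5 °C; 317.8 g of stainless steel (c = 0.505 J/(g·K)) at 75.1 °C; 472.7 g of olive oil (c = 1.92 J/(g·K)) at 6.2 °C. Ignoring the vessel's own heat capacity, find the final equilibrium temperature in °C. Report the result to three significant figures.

T_f = 38.0 °C

Σ mᵢcᵢ(T − Tᵢ) = 0  ⇒  T = Σ mᵢcᵢTᵢ / Σ mᵢcᵢ
Σ mᵢcᵢ = 438.3×0.446 + 317.8×0.505 + 472.7×1.92 = 1263.5548
Σ mᵢcᵢTᵢ = 195.4818×155.5 + 160.489×75.1 + 907.584×6.2 = 48077
T = 48077 / 1263.5548 = 38.049 °C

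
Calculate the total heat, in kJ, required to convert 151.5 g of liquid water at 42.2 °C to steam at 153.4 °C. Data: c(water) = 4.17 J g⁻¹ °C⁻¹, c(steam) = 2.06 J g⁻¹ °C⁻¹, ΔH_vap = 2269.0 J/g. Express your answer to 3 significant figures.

q = 397 kJ

q1 (heat water 42.2→100.0 °C): 151.5 × 4.17 × 57.8 = 36515 J
q2 (vaporize at 100 °C): 151.5 × 2269.0 = 343754 J
q3 (heat steam 100.0→153.4 °C): 151.5 × 2.06 × 53.4 = 16666 J
Total: 36515 + 343754 + 16666 = 396935 J = 397 kJ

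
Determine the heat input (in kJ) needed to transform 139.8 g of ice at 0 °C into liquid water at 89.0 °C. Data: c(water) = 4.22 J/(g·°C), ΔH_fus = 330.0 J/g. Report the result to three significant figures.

q = 98.6 kJ

q1 (melt at 0 °C): 139.8 × 330.0 = 46134 J
q2 (heat water 0.0→89.0 °C): 139.8 × 4.22 × 89.0 = 52506 J
Total: 46134 + 52506 = 98640 J = 98.6 kJ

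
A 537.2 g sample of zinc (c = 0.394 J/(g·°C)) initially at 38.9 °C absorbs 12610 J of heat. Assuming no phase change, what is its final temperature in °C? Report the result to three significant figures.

ΔT = q / (m c) = 12610 / (537.2 × 0.394) = 59.58 °C
T_f = 38.9 + 59.58 = 98.48 °C

T_f = 98.5 °C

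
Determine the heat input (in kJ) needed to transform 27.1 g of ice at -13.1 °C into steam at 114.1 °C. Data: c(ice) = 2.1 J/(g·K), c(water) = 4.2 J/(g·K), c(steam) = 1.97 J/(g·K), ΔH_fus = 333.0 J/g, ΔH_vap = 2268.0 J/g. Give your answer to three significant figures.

q1 (heat ice -13.1→0.0 °C): 27.1 × 2.1 × 13.1 = 746 J
q2 (melt at 0 °C): 27.1 × 333.0 = 9024 J
q3 (heat water 0.0→100.0 °C): 27.1 × 4.2 × 100.0 = 11382 J
q4 (vaporize at 100 °C): 27.1 × 2268.0 = 61463 J
q5 (heat steam 100.0→114.1 °C): 27.1 × 1.97 × 14.1 = 753 J
Total: 746 + 9024 + 11382 + 61463 + 753 = 83368 J = 83.4 kJ

q = 83.4 kJ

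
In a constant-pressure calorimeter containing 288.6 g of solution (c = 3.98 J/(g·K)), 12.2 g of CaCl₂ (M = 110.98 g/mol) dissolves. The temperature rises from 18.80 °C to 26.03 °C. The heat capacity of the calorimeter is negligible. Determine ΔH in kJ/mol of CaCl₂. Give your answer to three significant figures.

|ΔT| = |26.03 − 18.80| = 7.23 °C
|q_surr| = (288.6 × 3.98) × 7.23 = 1148.628 × 7.23 = 8304.6 J
n(CaCl₂) = 12.2 / 110.98 = 0.10993 mol
Temperature rose, so q_rxn = −|q_surr| = -8.3046 kJ
ΔH = q_rxn / n = -75.54 kJ/mol

ΔH = -75.5 kJ/mol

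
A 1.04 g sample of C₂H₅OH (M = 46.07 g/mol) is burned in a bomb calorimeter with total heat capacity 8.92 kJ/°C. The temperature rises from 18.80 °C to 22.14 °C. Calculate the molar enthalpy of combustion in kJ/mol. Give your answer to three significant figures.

ΔH = -1320 kJ/mol

ΔT = 22.14 − 18.80 = 3.34 °C
q_cal = C_cal × ΔT = 8.92 × 3.34 = 29.7928 kJ
n = 1.04 / 46.07 = 0.02257 mol
q_rxn = −q_cal = -29.7928 kJ
ΔH = -29.7928 / 0.02257 = -1320 kJ/mol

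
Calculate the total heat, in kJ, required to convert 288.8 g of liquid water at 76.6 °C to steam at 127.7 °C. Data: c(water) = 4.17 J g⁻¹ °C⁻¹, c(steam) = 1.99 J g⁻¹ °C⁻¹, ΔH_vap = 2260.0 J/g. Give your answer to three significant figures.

q1 (heat water 76.6→100.0 °C): 288.8 × 4.17 × 23.4 = 28181 J
q2 (vaporize at 100 °C): 288.8 × 2260.0 = 652688 J
q3 (heat steam 100.0→127.7 °C): 288.8 × 1.99 × 27.7 = 15920 J
Total: 28181 + 652688 + 15920 = 696789 J = 697 kJ

q = 697 kJ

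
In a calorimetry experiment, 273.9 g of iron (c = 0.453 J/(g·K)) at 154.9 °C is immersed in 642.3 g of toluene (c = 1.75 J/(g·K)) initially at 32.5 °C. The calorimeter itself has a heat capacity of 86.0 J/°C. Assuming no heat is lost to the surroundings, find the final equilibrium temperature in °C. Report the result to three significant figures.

Heat lost by iron = heat gained by toluene + calorimeter.
(273.9)(0.453)(154.9 − T) = [(642.3)(1.75) + 86.0](T − 32.5)
124.0767 (154.9 − T) = 1210.025 (T − 32.5)
19219 − 124.0767 T = 1210.025 T − 39326
58545 = 1334.1017 T
T = 43.88 °C

T_f = 43.9 °C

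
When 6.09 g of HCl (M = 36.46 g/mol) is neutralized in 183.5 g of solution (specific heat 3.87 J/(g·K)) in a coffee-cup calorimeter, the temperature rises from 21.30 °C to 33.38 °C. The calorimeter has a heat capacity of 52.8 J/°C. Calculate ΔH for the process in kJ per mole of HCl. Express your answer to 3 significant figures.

ΔH = -55.2 kJ/mol

|ΔT| = |33.38 − 21.30| = 12.08 °C
|q_surr| = (183.5 × 3.87 + 52.8) × 12.08 = 762.945 × 12.08 = 9216 J
n(HCl) = 6.09 / 36.46 = 0.1670 mol
Temperature rose, so q_rxn = −|q_surr| = -9.216 kJ
ΔH = q_rxn / n = -55.19 kJ/mol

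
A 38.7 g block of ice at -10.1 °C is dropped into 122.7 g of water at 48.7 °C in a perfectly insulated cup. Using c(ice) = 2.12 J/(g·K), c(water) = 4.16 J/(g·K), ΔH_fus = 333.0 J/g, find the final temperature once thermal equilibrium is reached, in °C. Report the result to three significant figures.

Heat to bring ice to 0 °C and melt it: q₁ = 38.7×2.12×10.1 + 38.7×333.0 = 13716 J
Heat the water can supply cooling to 0 °C: 122.7×4.16×48.7 = 24858.0 J > q₁, so all ice melts.
Energy balance: 122.7×4.16×(48.7 − T) = 13716 + 38.7×4.16×(T − 0)
510.432(48.7 − T) = 13716 + 160.992 T
24858.0 − 13716 = 671.424 T
T = 11142.0 / 671.424 = 16.59 °C

T_f = 16.6 °C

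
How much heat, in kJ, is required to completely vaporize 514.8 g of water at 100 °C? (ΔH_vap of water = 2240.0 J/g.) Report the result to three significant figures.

q = 1150 kJ

q = m × ΔH_vap = 514.8 × 2240.0 = 1153000 J = 1150 kJ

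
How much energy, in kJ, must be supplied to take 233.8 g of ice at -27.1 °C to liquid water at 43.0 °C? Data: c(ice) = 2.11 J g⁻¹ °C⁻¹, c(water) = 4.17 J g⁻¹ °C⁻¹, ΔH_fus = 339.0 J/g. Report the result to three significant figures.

q1 (heat ice -27.1→0.0 °C): 233.8 × 2.11 × 27.1 = 13369 J
q2 (melt at 0 °C): 233.8 × 339.0 = 79258 J
q3 (heat water 0.0→43.0 °C): 233.8 × 4.17 × 43.0 = 41923 J
Total: 13369 + 79258 + 41923 = 134550 J = 135 kJ

q = 135 kJ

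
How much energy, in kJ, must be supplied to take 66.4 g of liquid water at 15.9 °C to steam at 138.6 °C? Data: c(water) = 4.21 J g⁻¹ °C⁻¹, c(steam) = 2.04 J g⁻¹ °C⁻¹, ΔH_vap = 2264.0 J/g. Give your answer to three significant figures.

q1 (heat water 15.9→100.0 °C): 66.4 × 4.21 × 84.1 = 23510 J
q2 (vaporize at 100 °C): 66.4 × 2264.0 = 150330 J
q3 (heat steam 100.0→138.6 °C): 66.4 × 2.04 × 38.6 = 5229 J
Total: 23510 + 150330 + 5229 = 179069 J = 179 kJ

q = 179 kJ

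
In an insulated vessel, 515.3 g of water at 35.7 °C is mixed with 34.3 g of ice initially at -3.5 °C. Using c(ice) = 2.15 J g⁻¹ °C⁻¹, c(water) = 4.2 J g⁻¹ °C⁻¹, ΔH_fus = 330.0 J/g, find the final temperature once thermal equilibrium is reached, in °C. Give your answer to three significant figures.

Heat to bring ice to 0 °C and melt it: q₁ = 34.3×2.15×3.5 + 34.3×330.0 = 11577 J
Heat the water can supply cooling to 0 °C: 515.3×4.2×35.7 = 77264.1 J > q₁, so all ice melts.
Energy balance: 515.3×4.2×(35.7 − T) = 11577 + 34.3×4.2×(T − 0)
2164.26(35.7 − T) = 11577 + 144.06 T
77264.1 − 11577 = 2308.32 T
T = 65687.1 / 2308.32 = 28.46 °C

T_f = 28.5 °C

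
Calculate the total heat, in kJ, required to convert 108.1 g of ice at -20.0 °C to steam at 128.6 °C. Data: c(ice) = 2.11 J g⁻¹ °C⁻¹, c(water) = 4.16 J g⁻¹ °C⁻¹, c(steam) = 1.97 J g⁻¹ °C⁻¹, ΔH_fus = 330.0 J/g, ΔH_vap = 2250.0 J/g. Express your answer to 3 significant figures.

q = 335 kJ

q1 (heat ice -20.0→0.0 °C): 108.1 × 2.11 × 20.0 = 4562 J
q2 (melt at 0 °C): 108.1 × 330.0 = 35673 J
q3 (heat water 0.0→100.0 °C): 108.1 × 4.16 × 100.0 = 44970 J
q4 (vaporize at 100 °C): 108.1 × 2250.0 = 243225 J
q5 (heat steam 100.0→128.6 °C): 108.1 × 1.97 × 28.6 = 6091 J
Total: 4562 + 35673 + 44970 + 243225 + 6091 = 334521 J = 335 kJ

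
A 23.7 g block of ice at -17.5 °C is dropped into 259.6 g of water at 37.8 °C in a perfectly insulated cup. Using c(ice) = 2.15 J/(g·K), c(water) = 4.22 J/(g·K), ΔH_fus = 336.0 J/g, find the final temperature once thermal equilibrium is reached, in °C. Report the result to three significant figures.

Heat to bring ice to 0 °C and melt it: q₁ = 23.7×2.15×17.5 + 23.7×336.0 = 8854.9 J
Heat the water can supply cooling to 0 °C: 259.6×4.22×37.8 = 41410.4 J > q₁, so all ice melts.
Energy balance: 259.6×4.22×(37.8 − T) = 8854.9 + 23.7×4.22×(T − 0)
1095.512(37.8 − T) = 8854.9 + 100.014 T
41410.4 − 8854.9 = 1195.526 T
T = 32555.5 / 1195.526 = 27.23 °C

T_f = 27.2 °C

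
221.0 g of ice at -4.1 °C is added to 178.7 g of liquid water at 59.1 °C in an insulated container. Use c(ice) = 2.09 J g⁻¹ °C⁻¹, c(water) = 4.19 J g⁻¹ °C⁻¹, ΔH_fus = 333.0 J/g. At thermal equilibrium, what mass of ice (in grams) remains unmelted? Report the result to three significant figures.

Heat to warm all ice to 0 °C: 221.0×2.09×4.1 = 1893.7 J
Heat released by water cooling to 0 °C: 178.7×4.19×59.1 = 44251 J
44251 J < 1893.7 + 221.0×333.0 = 75486.7 J, so not all ice melts; final T = 0 °C.
Heat left for melting: 44251 − 1893.7 = 42357.3 J
Mass melted = 42357.3 / 333.0 = 127.2 g
Ice remaining = 221.0 − 127.2 = 93.8 g

m_ice remaining = 93.8 g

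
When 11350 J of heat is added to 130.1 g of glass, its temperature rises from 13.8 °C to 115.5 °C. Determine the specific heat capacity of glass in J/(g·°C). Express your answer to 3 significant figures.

c = 0.858 J/(g·°C)

c = q / (m ΔT) = 11350 / (130.1 × 101.7)
c = 11350 / 13231.17 = 0.858 J/(g·°C)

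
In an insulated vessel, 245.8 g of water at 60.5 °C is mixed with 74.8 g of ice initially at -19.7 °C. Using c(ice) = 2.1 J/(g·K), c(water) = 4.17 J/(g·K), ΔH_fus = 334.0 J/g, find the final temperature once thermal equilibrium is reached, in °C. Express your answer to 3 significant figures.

T_f = 25.4 °C

Heat to bring ice to 0 °C and melt it: q₁ = 74.8×2.1×19.7 + 74.8×334.0 = 28078 J
Heat the water can supply cooling to 0 °C: 245.8×4.17×60.5 = 62011.7 J > q₁, so all ice melts.
Energy balance: 245.8×4.17×(60.5 − T) = 28078 + 74.8×4.17×(T − 0)
1024.986(60.5 − T) = 28078 + 311.916 T
62011.7 − 28078 = 1336.902 T
T = 33933.7 / 1336.902 = 25.38 °C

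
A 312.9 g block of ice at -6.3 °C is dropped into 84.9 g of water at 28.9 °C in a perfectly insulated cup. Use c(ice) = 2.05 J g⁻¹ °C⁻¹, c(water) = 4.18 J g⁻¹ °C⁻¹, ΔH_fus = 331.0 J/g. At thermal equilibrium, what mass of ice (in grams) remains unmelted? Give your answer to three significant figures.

Heat to warm all ice to 0 °C: 312.9×2.05×6.3 = 4041.1 J
Heat released by water cooling to 0 °C: 84.9×4.18×28.9 = 10256 J
10256 J < 4041.1 + 312.9×331.0 = 107611.0 J, so not all ice melts; final T = 0 °C.
Heat left for melting: 10256 − 4041.1 = 6214.9 J
Mass melted = 6214.9 / 331.0 = 18.78 g
Ice remaining = 312.9 − 18.78 = 294.12 g

m_ice remaining = 294 g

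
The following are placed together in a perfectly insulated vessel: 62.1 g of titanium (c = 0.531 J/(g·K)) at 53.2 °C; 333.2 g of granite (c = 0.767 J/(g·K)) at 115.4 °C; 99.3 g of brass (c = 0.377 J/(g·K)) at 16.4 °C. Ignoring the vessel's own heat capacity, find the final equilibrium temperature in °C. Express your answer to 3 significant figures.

Σ mᵢcᵢ(T − Tᵢ) = 0  ⇒  T = Σ mᵢcᵢTᵢ / Σ mᵢcᵢ
Σ mᵢcᵢ = 62.1×0.531 + 333.2×0.767 + 99.3×0.377 = 325.9756
Σ mᵢcᵢTᵢ = 32.9751×53.2 + 255.5644×115.4 + 37.4361×16.4 = 31860
T = 31860 / 325.9756 = 97.74 °C

T_f = 97.7 °C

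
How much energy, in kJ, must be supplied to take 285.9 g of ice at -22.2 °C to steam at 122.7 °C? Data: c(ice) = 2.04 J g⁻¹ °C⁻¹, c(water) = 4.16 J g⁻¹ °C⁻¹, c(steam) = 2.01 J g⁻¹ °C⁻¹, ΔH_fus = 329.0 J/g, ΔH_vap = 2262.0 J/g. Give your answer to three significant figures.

q1 (heat ice -22.2→0.0 °C): 285.9 × 2.04 × 22.2 = 12948 J
q2 (melt at 0 °C): 285.9 × 329.0 = 94061 J
q3 (heat water 0.0→100.0 °C): 285.9 × 4.16 × 100.0 = 118934 J
q4 (vaporize at 100 °C): 285.9 × 2262.0 = 646706 J
q5 (heat steam 100.0→122.7 °C): 285.9 × 2.01 × 22.7 = 13045 J
Total: 12948 + 94061 + 118934 + 646706 + 13045 = 885694 J = 886 kJ

q = 886 kJ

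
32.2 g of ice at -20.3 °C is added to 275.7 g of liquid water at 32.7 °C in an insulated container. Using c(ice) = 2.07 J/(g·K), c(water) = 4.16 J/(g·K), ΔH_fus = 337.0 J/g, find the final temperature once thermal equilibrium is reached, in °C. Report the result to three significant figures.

T_f = 19.8 °C

Heat to bring ice to 0 °C and melt it: q₁ = 32.2×2.07×20.3 + 32.2×337.0 = 12204 J
Heat the water can supply cooling to 0 °C: 275.7×4.16×32.7 = 37504.0 J > q₁, so all ice melts.
Energy balance: 275.7×4.16×(32.7 − T) = 12204 + 32.2×4.16×(T − 0)
1146.912(32.7 − T) = 12204 + 133.952 T
37504.0 − 12204 = 1280.864 T
T = 25300.0 / 1280.864 = 19.75 °C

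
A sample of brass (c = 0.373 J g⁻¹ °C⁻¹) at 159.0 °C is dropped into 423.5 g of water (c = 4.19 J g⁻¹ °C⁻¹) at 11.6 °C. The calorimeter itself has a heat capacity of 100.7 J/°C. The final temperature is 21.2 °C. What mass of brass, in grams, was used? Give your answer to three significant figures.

m = 350 g

q_gained = (423.5 × 4.19 + 100.7) × (21.2 − 11.6) = 18000 J
q_lost = m × 0.373 × (159.0 − 21.2) = 51.3994 m
m = 18000 / 51.3994 = 350 g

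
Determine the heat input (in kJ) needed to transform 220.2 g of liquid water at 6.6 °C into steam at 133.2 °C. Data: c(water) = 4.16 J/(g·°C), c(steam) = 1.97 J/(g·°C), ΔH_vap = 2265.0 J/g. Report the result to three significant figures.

q = 599 kJ

q1 (heat water 6.6→100.0 °C): 220.2 × 4.16 × 93.4 = 85557 J
q2 (vaporize at 100 °C): 220.2 × 2265.0 = 498753 J
q3 (heat steam 100.0→133.2 °C): 220.2 × 1.97 × 33.2 = 14402 J
Total: 85557 + 498753 + 14402 = 598712 J = 599 kJ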